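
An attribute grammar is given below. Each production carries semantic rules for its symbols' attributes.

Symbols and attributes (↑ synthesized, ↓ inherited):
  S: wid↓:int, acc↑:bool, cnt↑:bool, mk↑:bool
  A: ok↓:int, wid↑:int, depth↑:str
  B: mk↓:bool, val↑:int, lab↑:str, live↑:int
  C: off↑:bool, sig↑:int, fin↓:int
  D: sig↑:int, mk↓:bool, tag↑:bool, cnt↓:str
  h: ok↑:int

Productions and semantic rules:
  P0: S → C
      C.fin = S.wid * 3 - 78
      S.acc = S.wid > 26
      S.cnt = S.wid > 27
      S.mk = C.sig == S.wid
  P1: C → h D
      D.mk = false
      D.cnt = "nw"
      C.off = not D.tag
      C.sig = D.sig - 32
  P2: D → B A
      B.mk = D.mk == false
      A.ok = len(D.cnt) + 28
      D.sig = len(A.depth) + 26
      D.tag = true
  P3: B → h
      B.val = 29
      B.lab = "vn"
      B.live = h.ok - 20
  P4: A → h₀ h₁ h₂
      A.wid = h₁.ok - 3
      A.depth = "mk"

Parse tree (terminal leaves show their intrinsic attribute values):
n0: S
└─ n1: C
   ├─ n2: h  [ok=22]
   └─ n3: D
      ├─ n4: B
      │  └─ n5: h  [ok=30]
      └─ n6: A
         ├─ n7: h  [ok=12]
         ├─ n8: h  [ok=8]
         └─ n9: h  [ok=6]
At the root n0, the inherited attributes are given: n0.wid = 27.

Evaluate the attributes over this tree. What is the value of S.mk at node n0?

1. n0.wid = 27  [given at root]
2. n1.fin = 3  [S.wid * 3 - 78]
3. n2.ok = 22  [terminal]
4. n3.mk = false  [false]
5. n3.cnt = "nw"  ["nw"]
6. n4.mk = true  [D.mk == false]
7. n5.ok = 30  [terminal]
8. n4.val = 29  [29]
9. n4.lab = "vn"  ["vn"]
10. n4.live = 10  [h.ok - 20]
11. n6.ok = 30  [len(D.cnt) + 28]
12. n7.ok = 12  [terminal]
13. n8.ok = 8  [terminal]
14. n9.ok = 6  [terminal]
15. n6.wid = 5  [h₁.ok - 3]
16. n6.depth = "mk"  ["mk"]
17. n3.sig = 28  [len(A.depth) + 26]
18. n3.tag = true  [true]
19. n1.off = false  [not D.tag]
20. n1.sig = -4  [D.sig - 32]
21. n0.acc = true  [S.wid > 26]
22. n0.cnt = false  [S.wid > 27]
23. n0.mk = false  [C.sig == S.wid]

false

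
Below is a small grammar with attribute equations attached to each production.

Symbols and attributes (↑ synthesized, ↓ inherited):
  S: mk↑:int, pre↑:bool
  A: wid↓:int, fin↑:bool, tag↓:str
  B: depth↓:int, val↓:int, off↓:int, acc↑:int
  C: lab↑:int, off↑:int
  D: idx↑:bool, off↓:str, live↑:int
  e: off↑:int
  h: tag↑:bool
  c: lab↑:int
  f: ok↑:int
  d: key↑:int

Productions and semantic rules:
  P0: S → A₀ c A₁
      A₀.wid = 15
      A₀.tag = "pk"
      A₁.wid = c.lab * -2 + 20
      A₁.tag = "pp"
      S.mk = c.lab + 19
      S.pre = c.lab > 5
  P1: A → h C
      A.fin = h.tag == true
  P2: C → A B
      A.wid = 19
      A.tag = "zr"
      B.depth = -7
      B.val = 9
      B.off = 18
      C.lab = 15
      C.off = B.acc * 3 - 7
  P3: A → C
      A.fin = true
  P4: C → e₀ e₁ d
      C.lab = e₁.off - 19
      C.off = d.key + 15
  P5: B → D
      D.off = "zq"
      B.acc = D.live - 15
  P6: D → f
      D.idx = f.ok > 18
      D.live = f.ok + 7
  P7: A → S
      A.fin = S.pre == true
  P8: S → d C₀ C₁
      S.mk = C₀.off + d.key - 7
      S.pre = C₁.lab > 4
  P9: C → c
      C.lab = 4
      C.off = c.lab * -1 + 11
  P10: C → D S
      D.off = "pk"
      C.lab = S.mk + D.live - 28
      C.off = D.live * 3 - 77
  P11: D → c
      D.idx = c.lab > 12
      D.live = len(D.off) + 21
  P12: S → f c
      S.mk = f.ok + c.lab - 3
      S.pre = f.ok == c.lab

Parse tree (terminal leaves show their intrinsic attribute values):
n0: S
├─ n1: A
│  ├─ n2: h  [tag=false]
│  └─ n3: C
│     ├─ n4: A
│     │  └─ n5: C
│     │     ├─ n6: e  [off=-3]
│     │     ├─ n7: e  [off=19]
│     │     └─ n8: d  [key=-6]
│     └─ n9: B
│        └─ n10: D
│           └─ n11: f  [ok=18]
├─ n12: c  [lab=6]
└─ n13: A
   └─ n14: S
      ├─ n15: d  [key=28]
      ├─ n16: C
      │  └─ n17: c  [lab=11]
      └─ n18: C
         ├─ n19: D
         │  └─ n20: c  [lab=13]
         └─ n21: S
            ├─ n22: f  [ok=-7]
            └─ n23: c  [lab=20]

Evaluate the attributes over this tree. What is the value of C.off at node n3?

1. n1.wid = 15  [15]
2. n1.tag = "pk"  ["pk"]
3. n2.tag = false  [terminal]
4. n4.wid = 19  [19]
5. n4.tag = "zr"  ["zr"]
6. n6.off = -3  [terminal]
7. n7.off = 19  [terminal]
8. n8.key = -6  [terminal]
9. n5.lab = 0  [e₁.off - 19]
10. n5.off = 9  [d.key + 15]
11. n4.fin = true  [true]
12. n9.depth = -7  [-7]
13. n9.val = 9  [9]
14. n9.off = 18  [18]
15. n10.off = "zq"  ["zq"]
16. n11.ok = 18  [terminal]
17. n10.idx = false  [f.ok > 18]
18. n10.live = 25  [f.ok + 7]
19. n9.acc = 10  [D.live - 15]
20. n3.lab = 15  [15]
21. n3.off = 23  [B.acc * 3 - 7]
22. n1.fin = false  [h.tag == true]
23. n12.lab = 6  [terminal]
24. n13.wid = 8  [c.lab * -2 + 20]
25. n13.tag = "pp"  ["pp"]
26. n15.key = 28  [terminal]
27. n17.lab = 11  [terminal]
28. n16.lab = 4  [4]
29. n16.off = 0  [c.lab * -1 + 11]
30. n19.off = "pk"  ["pk"]
31. n20.lab = 13  [terminal]
32. n19.idx = true  [c.lab > 12]
33. n19.live = 23  [len(D.off) + 21]
34. n22.ok = -7  [terminal]
35. n23.lab = 20  [terminal]
36. n21.mk = 10  [f.ok + c.lab - 3]
37. n21.pre = false  [f.ok == c.lab]
38. n18.lab = 5  [S.mk + D.live - 28]
39. n18.off = -8  [D.live * 3 - 77]
40. n14.mk = 21  [C₀.off + d.key - 7]
41. n14.pre = true  [C₁.lab > 4]
42. n13.fin = true  [S.pre == true]
43. n0.mk = 25  [c.lab + 19]
44. n0.pre = true  [c.lab > 5]

23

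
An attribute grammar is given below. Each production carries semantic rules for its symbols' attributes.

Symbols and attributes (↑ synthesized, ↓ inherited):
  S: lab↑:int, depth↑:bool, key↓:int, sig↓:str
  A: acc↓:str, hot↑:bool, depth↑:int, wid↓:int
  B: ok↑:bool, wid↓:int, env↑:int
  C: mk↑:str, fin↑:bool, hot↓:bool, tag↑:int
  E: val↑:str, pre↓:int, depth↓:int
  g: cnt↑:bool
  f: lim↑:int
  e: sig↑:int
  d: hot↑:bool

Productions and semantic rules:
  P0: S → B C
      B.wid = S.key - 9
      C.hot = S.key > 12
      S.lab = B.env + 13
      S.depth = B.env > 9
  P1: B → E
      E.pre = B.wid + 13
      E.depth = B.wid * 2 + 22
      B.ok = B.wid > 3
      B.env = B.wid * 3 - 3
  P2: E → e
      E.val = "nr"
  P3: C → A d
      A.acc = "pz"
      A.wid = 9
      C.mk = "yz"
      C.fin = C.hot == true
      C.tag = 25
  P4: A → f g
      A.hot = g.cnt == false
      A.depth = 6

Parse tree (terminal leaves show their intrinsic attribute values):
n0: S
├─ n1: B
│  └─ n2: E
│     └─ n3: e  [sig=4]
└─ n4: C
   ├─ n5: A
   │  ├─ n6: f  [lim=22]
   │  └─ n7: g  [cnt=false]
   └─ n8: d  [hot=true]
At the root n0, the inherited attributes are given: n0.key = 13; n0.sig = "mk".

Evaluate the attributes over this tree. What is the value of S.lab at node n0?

1. n0.key = 13  [given at root]
2. n0.sig = "mk"  [given at root]
3. n1.wid = 4  [S.key - 9]
4. n2.pre = 17  [B.wid + 13]
5. n2.depth = 30  [B.wid * 2 + 22]
6. n3.sig = 4  [terminal]
7. n2.val = "nr"  ["nr"]
8. n1.ok = true  [B.wid > 3]
9. n1.env = 9  [B.wid * 3 - 3]
10. n4.hot = true  [S.key > 12]
11. n5.acc = "pz"  ["pz"]
12. n5.wid = 9  [9]
13. n6.lim = 22  [terminal]
14. n7.cnt = false  [terminal]
15. n5.hot = true  [g.cnt == false]
16. n5.depth = 6  [6]
17. n8.hot = true  [terminal]
18. n4.mk = "yz"  ["yz"]
19. n4.fin = true  [C.hot == true]
20. n4.tag = 25  [25]
21. n0.lab = 22  [B.env + 13]
22. n0.depth = false  [B.env > 9]

22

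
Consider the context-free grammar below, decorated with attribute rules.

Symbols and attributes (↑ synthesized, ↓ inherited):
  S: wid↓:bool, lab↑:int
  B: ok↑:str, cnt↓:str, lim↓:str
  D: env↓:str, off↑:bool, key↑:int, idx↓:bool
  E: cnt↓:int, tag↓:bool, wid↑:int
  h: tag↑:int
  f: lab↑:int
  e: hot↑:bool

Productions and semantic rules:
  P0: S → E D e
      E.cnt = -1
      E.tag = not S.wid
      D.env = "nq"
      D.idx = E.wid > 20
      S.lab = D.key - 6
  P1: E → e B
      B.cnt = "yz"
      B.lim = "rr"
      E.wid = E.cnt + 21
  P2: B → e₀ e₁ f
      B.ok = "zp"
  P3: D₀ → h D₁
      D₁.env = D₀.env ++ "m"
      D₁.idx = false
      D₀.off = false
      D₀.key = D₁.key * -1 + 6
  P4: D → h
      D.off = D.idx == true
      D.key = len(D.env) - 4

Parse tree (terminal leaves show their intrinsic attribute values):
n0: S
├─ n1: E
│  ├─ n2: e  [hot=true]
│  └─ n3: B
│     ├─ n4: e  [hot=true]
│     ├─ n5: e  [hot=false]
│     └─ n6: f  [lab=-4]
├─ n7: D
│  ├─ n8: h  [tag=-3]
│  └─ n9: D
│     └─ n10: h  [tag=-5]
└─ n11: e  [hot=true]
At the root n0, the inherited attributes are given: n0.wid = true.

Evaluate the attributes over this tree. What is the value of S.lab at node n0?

1. n0.wid = true  [given at root]
2. n1.cnt = -1  [-1]
3. n1.tag = false  [not S.wid]
4. n2.hot = true  [terminal]
5. n3.cnt = "yz"  ["yz"]
6. n3.lim = "rr"  ["rr"]
7. n4.hot = true  [terminal]
8. n5.hot = false  [terminal]
9. n6.lab = -4  [terminal]
10. n3.ok = "zp"  ["zp"]
11. n1.wid = 20  [E.cnt + 21]
12. n7.env = "nq"  ["nq"]
13. n7.idx = false  [E.wid > 20]
14. n8.tag = -3  [terminal]
15. n9.env = "nqm"  [D₀.env ++ "m"]
16. n9.idx = false  [false]
17. n10.tag = -5  [terminal]
18. n9.off = false  [D.idx == true]
19. n9.key = -1  [len(D.env) - 4]
20. n7.off = false  [false]
21. n7.key = 7  [D₁.key * -1 + 6]
22. n11.hot = true  [terminal]
23. n0.lab = 1  [D.key - 6]

1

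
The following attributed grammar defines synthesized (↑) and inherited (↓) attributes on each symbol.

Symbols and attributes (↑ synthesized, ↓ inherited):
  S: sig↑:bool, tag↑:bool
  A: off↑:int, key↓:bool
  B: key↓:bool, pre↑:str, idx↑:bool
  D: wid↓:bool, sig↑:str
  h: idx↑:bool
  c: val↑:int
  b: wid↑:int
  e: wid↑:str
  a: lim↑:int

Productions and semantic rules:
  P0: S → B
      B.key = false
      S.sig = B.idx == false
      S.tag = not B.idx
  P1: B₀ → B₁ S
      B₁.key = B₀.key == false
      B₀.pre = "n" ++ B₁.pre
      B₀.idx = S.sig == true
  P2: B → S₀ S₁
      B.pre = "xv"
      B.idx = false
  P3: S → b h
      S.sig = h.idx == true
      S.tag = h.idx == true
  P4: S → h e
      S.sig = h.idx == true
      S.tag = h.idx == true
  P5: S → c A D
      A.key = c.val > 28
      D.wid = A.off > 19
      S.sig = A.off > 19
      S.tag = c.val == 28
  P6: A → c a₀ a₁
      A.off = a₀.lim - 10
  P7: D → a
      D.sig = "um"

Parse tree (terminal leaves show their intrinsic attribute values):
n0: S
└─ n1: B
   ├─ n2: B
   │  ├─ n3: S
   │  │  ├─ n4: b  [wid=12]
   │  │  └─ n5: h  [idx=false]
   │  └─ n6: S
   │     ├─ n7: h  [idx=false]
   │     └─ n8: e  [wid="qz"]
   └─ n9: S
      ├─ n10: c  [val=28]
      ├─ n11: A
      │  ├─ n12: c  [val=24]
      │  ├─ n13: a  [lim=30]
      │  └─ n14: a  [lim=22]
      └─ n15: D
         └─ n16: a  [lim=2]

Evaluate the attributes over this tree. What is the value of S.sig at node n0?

1. n1.key = false  [false]
2. n2.key = true  [B₀.key == false]
3. n4.wid = 12  [terminal]
4. n5.idx = false  [terminal]
5. n3.sig = false  [h.idx == true]
6. n3.tag = false  [h.idx == true]
7. n7.idx = false  [terminal]
8. n8.wid = "qz"  [terminal]
9. n6.sig = false  [h.idx == true]
10. n6.tag = false  [h.idx == true]
11. n2.pre = "xv"  ["xv"]
12. n2.idx = false  [false]
13. n10.val = 28  [terminal]
14. n11.key = false  [c.val > 28]
15. n12.val = 24  [terminal]
16. n13.lim = 30  [terminal]
17. n14.lim = 22  [terminal]
18. n11.off = 20  [a₀.lim - 10]
19. n15.wid = true  [A.off > 19]
20. n16.lim = 2  [terminal]
21. n15.sig = "um"  ["um"]
22. n9.sig = true  [A.off > 19]
23. n9.tag = true  [c.val == 28]
24. n1.pre = "nxv"  ["n" ++ B₁.pre]
25. n1.idx = true  [S.sig == true]
26. n0.sig = false  [B.idx == false]
27. n0.tag = false  [not B.idx]

false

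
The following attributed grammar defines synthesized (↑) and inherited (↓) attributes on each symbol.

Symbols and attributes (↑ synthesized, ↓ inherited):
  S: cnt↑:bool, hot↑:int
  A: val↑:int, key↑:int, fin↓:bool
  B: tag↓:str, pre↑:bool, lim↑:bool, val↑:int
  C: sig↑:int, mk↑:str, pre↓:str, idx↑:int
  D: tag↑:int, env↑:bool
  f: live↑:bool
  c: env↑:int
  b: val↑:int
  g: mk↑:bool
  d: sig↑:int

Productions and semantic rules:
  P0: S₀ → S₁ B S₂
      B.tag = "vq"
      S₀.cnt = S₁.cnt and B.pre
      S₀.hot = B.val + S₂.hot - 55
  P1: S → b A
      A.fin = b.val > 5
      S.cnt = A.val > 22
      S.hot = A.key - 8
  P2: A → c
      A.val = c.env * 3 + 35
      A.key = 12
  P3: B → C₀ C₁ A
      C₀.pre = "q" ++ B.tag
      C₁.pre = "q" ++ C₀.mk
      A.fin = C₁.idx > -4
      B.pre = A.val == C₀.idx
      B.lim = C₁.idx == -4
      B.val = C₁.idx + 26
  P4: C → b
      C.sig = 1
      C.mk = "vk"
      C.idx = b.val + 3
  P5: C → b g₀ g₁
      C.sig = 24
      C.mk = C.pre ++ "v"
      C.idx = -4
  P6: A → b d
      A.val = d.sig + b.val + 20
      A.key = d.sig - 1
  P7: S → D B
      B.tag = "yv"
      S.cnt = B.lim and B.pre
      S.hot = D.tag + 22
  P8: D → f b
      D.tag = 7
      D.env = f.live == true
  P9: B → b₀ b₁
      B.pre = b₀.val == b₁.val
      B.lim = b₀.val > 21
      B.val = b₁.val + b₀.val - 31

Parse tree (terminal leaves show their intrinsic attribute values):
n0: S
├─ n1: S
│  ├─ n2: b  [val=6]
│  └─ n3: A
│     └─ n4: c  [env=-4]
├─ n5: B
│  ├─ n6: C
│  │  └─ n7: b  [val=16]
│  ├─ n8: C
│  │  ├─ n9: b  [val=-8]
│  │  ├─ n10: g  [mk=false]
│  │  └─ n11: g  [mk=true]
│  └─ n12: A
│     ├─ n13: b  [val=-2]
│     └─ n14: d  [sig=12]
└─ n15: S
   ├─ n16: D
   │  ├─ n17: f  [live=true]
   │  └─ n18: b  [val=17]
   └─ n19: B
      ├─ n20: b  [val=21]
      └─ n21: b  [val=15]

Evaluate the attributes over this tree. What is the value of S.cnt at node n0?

false

1. n2.val = 6  [terminal]
2. n3.fin = true  [b.val > 5]
3. n4.env = -4  [terminal]
4. n3.val = 23  [c.env * 3 + 35]
5. n3.key = 12  [12]
6. n1.cnt = true  [A.val > 22]
7. n1.hot = 4  [A.key - 8]
8. n5.tag = "vq"  ["vq"]
9. n6.pre = "qvq"  ["q" ++ B.tag]
10. n7.val = 16  [terminal]
11. n6.sig = 1  [1]
12. n6.mk = "vk"  ["vk"]
13. n6.idx = 19  [b.val + 3]
14. n8.pre = "qvk"  ["q" ++ C₀.mk]
15. n9.val = -8  [terminal]
16. n10.mk = false  [terminal]
17. n11.mk = true  [terminal]
18. n8.sig = 24  [24]
19. n8.mk = "qvkv"  [C.pre ++ "v"]
20. n8.idx = -4  [-4]
21. n12.fin = false  [C₁.idx > -4]
22. n13.val = -2  [terminal]
23. n14.sig = 12  [terminal]
24. n12.val = 30  [d.sig + b.val + 20]
25. n12.key = 11  [d.sig - 1]
26. n5.pre = false  [A.val == C₀.idx]
27. n5.lim = true  [C₁.idx == -4]
28. n5.val = 22  [C₁.idx + 26]
29. n17.live = true  [terminal]
30. n18.val = 17  [terminal]
31. n16.tag = 7  [7]
32. n16.env = true  [f.live == true]
33. n19.tag = "yv"  ["yv"]
34. n20.val = 21  [terminal]
35. n21.val = 15  [terminal]
36. n19.pre = false  [b₀.val == b₁.val]
37. n19.lim = false  [b₀.val > 21]
38. n19.val = 5  [b₁.val + b₀.val - 31]
39. n15.cnt = false  [B.lim and B.pre]
40. n15.hot = 29  [D.tag + 22]
41. n0.cnt = false  [S₁.cnt and B.pre]
42. n0.hot = -4  [B.val + S₂.hot - 55]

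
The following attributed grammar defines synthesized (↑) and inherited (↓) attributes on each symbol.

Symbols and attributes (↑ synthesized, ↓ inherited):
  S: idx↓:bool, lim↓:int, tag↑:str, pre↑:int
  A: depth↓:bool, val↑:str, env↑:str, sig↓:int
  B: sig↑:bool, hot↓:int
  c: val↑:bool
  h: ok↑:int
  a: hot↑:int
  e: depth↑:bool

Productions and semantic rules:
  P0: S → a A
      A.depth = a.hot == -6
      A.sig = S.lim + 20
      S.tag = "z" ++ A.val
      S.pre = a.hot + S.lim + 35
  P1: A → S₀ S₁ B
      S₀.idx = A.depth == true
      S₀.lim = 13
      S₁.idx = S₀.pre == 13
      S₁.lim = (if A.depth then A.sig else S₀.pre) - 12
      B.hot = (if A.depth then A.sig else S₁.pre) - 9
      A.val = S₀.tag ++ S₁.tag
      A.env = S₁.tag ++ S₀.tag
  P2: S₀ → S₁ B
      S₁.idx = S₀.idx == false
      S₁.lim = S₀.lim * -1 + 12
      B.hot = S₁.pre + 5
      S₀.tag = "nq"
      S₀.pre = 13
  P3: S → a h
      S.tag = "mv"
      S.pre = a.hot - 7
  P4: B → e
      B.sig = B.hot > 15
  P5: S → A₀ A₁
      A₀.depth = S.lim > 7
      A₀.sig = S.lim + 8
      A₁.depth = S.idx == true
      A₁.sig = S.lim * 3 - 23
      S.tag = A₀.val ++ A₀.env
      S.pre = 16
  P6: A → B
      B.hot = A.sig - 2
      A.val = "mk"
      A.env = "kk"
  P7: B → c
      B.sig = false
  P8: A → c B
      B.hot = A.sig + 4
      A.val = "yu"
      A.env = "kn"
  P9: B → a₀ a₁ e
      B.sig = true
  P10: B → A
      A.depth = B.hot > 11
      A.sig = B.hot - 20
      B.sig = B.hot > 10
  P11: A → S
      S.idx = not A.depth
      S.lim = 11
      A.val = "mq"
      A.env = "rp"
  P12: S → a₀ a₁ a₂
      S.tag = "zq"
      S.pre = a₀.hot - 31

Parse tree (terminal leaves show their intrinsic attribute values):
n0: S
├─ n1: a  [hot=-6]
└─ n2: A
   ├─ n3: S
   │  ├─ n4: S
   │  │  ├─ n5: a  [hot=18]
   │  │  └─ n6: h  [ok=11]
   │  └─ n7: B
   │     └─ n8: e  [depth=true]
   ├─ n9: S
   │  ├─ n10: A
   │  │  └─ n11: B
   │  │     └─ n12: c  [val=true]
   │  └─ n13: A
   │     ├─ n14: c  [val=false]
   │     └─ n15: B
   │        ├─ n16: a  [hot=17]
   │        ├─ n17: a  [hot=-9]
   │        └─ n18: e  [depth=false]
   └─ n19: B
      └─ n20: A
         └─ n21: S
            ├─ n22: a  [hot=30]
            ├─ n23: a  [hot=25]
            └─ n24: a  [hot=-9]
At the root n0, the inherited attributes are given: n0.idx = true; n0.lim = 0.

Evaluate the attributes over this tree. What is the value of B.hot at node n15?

1. n0.idx = true  [given at root]
2. n0.lim = 0  [given at root]
3. n1.hot = -6  [terminal]
4. n2.depth = true  [a.hot == -6]
5. n2.sig = 20  [S.lim + 20]
6. n3.idx = true  [A.depth == true]
7. n3.lim = 13  [13]
8. n4.idx = false  [S₀.idx == false]
9. n4.lim = -1  [S₀.lim * -1 + 12]
10. n5.hot = 18  [terminal]
11. n6.ok = 11  [terminal]
12. n4.tag = "mv"  ["mv"]
13. n4.pre = 11  [a.hot - 7]
14. n7.hot = 16  [S₁.pre + 5]
15. n8.depth = true  [terminal]
16. n7.sig = true  [B.hot > 15]
17. n3.tag = "nq"  ["nq"]
18. n3.pre = 13  [13]
19. n9.idx = true  [S₀.pre == 13]
20. n9.lim = 8  [(if A.depth then A.sig else S₀.pre) - 12]
21. n10.depth = true  [S.lim > 7]
22. n10.sig = 16  [S.lim + 8]
23. n11.hot = 14  [A.sig - 2]
24. n12.val = true  [terminal]
25. n11.sig = false  [false]
26. n10.val = "mk"  ["mk"]
27. n10.env = "kk"  ["kk"]
28. n13.depth = true  [S.idx == true]
29. n13.sig = 1  [S.lim * 3 - 23]
30. n14.val = false  [terminal]
31. n15.hot = 5  [A.sig + 4]
32. n16.hot = 17  [terminal]
33. n17.hot = -9  [terminal]
34. n18.depth = false  [terminal]
35. n15.sig = true  [true]
36. n13.val = "yu"  ["yu"]
37. n13.env = "kn"  ["kn"]
38. n9.tag = "mkkk"  [A₀.val ++ A₀.env]
39. n9.pre = 16  [16]
40. n19.hot = 11  [(if A.depth then A.sig else S₁.pre) - 9]
41. n20.depth = false  [B.hot > 11]
42. n20.sig = -9  [B.hot - 20]
43. n21.idx = true  [not A.depth]
44. n21.lim = 11  [11]
45. n22.hot = 30  [terminal]
46. n23.hot = 25  [terminal]
47. n24.hot = -9  [terminal]
48. n21.tag = "zq"  ["zq"]
49. n21.pre = -1  [a₀.hot - 31]
50. n20.val = "mq"  ["mq"]
51. n20.env = "rp"  ["rp"]
52. n19.sig = true  [B.hot > 10]
53. n2.val = "nqmkkk"  [S₀.tag ++ S₁.tag]
54. n2.env = "mkkknq"  [S₁.tag ++ S₀.tag]
55. n0.tag = "znqmkkk"  ["z" ++ A.val]
56. n0.pre = 29  [a.hot + S.lim + 35]

5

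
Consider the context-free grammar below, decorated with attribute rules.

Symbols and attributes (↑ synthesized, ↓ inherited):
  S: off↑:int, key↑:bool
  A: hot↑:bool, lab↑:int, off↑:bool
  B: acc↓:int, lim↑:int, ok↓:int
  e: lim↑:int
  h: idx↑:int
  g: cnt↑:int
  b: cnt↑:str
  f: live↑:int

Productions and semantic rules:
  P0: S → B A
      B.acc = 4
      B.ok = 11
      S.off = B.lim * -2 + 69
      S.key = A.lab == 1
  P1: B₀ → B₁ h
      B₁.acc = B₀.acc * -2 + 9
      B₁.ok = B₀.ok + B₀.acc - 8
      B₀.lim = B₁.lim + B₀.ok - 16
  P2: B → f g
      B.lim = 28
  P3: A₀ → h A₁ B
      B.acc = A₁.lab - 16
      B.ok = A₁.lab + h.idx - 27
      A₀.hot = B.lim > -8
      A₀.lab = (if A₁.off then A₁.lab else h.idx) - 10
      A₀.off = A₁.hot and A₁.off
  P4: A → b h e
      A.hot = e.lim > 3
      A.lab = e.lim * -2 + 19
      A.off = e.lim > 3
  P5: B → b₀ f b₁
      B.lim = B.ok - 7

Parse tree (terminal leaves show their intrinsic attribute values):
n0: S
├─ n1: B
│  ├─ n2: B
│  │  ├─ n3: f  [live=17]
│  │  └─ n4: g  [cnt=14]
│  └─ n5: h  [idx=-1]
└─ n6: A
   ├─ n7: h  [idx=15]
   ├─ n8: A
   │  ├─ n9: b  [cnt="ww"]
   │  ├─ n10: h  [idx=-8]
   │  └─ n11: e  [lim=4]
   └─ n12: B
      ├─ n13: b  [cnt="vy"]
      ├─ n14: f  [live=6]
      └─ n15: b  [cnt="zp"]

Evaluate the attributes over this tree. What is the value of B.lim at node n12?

-8

1. n1.acc = 4  [4]
2. n1.ok = 11  [11]
3. n2.acc = 1  [B₀.acc * -2 + 9]
4. n2.ok = 7  [B₀.ok + B₀.acc - 8]
5. n3.live = 17  [terminal]
6. n4.cnt = 14  [terminal]
7. n2.lim = 28  [28]
8. n5.idx = -1  [terminal]
9. n1.lim = 23  [B₁.lim + B₀.ok - 16]
10. n7.idx = 15  [terminal]
11. n9.cnt = "ww"  [terminal]
12. n10.idx = -8  [terminal]
13. n11.lim = 4  [terminal]
14. n8.hot = true  [e.lim > 3]
15. n8.lab = 11  [e.lim * -2 + 19]
16. n8.off = true  [e.lim > 3]
17. n12.acc = -5  [A₁.lab - 16]
18. n12.ok = -1  [A₁.lab + h.idx - 27]
19. n13.cnt = "vy"  [terminal]
20. n14.live = 6  [terminal]
21. n15.cnt = "zp"  [terminal]
22. n12.lim = -8  [B.ok - 7]
23. n6.hot = false  [B.lim > -8]
24. n6.lab = 1  [(if A₁.off then A₁.lab else h.idx) - 10]
25. n6.off = true  [A₁.hot and A₁.off]
26. n0.off = 23  [B.lim * -2 + 69]
27. n0.key = true  [A.lab == 1]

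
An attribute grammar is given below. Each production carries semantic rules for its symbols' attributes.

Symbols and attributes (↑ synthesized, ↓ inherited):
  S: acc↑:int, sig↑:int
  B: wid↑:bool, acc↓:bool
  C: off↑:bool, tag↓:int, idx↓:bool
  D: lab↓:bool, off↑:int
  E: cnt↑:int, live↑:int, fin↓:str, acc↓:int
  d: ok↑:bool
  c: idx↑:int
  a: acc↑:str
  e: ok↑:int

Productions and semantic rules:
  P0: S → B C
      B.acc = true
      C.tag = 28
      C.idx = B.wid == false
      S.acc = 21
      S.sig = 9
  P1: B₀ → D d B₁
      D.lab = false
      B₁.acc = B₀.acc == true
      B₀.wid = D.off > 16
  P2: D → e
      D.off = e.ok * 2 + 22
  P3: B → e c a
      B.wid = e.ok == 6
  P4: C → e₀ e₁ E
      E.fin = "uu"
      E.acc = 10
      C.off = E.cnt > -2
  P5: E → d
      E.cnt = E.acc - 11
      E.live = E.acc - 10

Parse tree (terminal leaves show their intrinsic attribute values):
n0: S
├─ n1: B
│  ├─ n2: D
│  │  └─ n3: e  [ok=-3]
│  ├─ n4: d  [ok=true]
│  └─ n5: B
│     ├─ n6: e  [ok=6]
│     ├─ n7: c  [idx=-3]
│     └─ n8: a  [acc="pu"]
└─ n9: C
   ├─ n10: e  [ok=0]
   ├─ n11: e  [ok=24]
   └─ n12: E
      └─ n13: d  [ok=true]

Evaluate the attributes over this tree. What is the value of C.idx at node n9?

1. n1.acc = true  [true]
2. n2.lab = false  [false]
3. n3.ok = -3  [terminal]
4. n2.off = 16  [e.ok * 2 + 22]
5. n4.ok = true  [terminal]
6. n5.acc = true  [B₀.acc == true]
7. n6.ok = 6  [terminal]
8. n7.idx = -3  [terminal]
9. n8.acc = "pu"  [terminal]
10. n5.wid = true  [e.ok == 6]
11. n1.wid = false  [D.off > 16]
12. n9.tag = 28  [28]
13. n9.idx = true  [B.wid == false]
14. n10.ok = 0  [terminal]
15. n11.ok = 24  [terminal]
16. n12.fin = "uu"  ["uu"]
17. n12.acc = 10  [10]
18. n13.ok = true  [terminal]
19. n12.cnt = -1  [E.acc - 11]
20. n12.live = 0  [E.acc - 10]
21. n9.off = true  [E.cnt > -2]
22. n0.acc = 21  [21]
23. n0.sig = 9  [9]

true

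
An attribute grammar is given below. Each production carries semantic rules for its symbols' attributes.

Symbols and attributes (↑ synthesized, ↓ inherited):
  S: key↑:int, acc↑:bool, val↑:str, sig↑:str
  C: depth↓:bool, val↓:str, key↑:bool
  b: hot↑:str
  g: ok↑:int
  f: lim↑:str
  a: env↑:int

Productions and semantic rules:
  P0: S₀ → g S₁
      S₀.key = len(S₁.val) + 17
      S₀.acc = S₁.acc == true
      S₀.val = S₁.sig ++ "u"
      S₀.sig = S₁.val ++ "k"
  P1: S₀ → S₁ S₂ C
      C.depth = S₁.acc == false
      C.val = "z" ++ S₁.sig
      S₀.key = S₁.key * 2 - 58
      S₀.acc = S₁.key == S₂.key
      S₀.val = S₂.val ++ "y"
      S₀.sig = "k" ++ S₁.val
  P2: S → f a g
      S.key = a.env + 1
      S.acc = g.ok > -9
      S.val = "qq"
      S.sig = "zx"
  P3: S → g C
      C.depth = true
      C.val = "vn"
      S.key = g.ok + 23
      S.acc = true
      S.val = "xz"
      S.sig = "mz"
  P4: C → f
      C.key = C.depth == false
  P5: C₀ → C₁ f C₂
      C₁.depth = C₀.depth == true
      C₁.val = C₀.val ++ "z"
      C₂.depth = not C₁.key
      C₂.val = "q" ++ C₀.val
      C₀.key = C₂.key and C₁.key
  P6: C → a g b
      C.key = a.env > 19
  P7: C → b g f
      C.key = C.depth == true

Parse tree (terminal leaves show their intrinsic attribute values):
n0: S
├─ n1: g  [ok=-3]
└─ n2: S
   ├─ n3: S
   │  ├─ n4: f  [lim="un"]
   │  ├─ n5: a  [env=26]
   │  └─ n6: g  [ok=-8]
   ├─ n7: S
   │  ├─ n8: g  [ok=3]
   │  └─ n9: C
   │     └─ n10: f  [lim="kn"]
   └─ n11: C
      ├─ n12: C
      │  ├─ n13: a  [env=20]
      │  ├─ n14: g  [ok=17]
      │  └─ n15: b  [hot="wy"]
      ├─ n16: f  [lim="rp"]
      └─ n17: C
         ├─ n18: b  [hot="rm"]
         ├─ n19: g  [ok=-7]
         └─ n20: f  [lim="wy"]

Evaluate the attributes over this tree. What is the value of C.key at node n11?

1. n1.ok = -3  [terminal]
2. n4.lim = "un"  [terminal]
3. n5.env = 26  [terminal]
4. n6.ok = -8  [terminal]
5. n3.key = 27  [a.env + 1]
6. n3.acc = true  [g.ok > -9]
7. n3.val = "qq"  ["qq"]
8. n3.sig = "zx"  ["zx"]
9. n8.ok = 3  [terminal]
10. n9.depth = true  [true]
11. n9.val = "vn"  ["vn"]
12. n10.lim = "kn"  [terminal]
13. n9.key = false  [C.depth == false]
14. n7.key = 26  [g.ok + 23]
15. n7.acc = true  [true]
16. n7.val = "xz"  ["xz"]
17. n7.sig = "mz"  ["mz"]
18. n11.depth = false  [S₁.acc == false]
19. n11.val = "zzx"  ["z" ++ S₁.sig]
20. n12.depth = false  [C₀.depth == true]
21. n12.val = "zzxz"  [C₀.val ++ "z"]
22. n13.env = 20  [terminal]
23. n14.ok = 17  [terminal]
24. n15.hot = "wy"  [terminal]
25. n12.key = true  [a.env > 19]
26. n16.lim = "rp"  [terminal]
27. n17.depth = false  [not C₁.key]
28. n17.val = "qzzx"  ["q" ++ C₀.val]
29. n18.hot = "rm"  [terminal]
30. n19.ok = -7  [terminal]
31. n20.lim = "wy"  [terminal]
32. n17.key = false  [C.depth == true]
33. n11.key = false  [C₂.key and C₁.key]
34. n2.key = -4  [S₁.key * 2 - 58]
35. n2.acc = false  [S₁.key == S₂.key]
36. n2.val = "xzy"  [S₂.val ++ "y"]
37. n2.sig = "kqq"  ["k" ++ S₁.val]
38. n0.key = 20  [len(S₁.val) + 17]
39. n0.acc = false  [S₁.acc == true]
40. n0.val = "kqqu"  [S₁.sig ++ "u"]
41. n0.sig = "xzyk"  [S₁.val ++ "k"]

false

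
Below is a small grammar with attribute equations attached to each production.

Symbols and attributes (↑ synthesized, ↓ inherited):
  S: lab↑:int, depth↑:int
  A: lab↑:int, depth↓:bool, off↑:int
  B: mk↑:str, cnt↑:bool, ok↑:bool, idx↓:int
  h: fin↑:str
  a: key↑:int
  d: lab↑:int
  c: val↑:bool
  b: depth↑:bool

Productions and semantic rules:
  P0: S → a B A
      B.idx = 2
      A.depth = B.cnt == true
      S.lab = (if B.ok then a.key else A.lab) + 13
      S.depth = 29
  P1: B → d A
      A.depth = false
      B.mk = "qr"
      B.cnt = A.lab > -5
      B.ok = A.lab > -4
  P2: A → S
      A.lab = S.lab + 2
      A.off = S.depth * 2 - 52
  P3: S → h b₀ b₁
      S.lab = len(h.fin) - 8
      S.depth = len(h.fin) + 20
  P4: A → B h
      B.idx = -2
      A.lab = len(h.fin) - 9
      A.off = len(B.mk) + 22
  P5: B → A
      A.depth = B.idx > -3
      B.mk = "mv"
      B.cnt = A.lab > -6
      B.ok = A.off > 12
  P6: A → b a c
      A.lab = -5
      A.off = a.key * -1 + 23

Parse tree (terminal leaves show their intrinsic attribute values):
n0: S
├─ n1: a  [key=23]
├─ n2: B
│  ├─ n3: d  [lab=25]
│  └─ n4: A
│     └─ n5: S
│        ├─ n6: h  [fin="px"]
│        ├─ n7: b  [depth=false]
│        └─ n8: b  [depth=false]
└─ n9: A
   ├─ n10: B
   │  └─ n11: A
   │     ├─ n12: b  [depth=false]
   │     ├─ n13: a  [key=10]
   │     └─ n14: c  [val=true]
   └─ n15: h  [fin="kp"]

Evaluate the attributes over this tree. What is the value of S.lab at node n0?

6

1. n1.key = 23  [terminal]
2. n2.idx = 2  [2]
3. n3.lab = 25  [terminal]
4. n4.depth = false  [false]
5. n6.fin = "px"  [terminal]
6. n7.depth = false  [terminal]
7. n8.depth = false  [terminal]
8. n5.lab = -6  [len(h.fin) - 8]
9. n5.depth = 22  [len(h.fin) + 20]
10. n4.lab = -4  [S.lab + 2]
11. n4.off = -8  [S.depth * 2 - 52]
12. n2.mk = "qr"  ["qr"]
13. n2.cnt = true  [A.lab > -5]
14. n2.ok = false  [A.lab > -4]
15. n9.depth = true  [B.cnt == true]
16. n10.idx = -2  [-2]
17. n11.depth = true  [B.idx > -3]
18. n12.depth = false  [terminal]
19. n13.key = 10  [terminal]
20. n14.val = true  [terminal]
21. n11.lab = -5  [-5]
22. n11.off = 13  [a.key * -1 + 23]
23. n10.mk = "mv"  ["mv"]
24. n10.cnt = true  [A.lab > -6]
25. n10.ok = true  [A.off > 12]
26. n15.fin = "kp"  [terminal]
27. n9.lab = -7  [len(h.fin) - 9]
28. n9.off = 24  [len(B.mk) + 22]
29. n0.lab = 6  [(if B.ok then a.key else A.lab) + 13]
30. n0.depth = 29  [29]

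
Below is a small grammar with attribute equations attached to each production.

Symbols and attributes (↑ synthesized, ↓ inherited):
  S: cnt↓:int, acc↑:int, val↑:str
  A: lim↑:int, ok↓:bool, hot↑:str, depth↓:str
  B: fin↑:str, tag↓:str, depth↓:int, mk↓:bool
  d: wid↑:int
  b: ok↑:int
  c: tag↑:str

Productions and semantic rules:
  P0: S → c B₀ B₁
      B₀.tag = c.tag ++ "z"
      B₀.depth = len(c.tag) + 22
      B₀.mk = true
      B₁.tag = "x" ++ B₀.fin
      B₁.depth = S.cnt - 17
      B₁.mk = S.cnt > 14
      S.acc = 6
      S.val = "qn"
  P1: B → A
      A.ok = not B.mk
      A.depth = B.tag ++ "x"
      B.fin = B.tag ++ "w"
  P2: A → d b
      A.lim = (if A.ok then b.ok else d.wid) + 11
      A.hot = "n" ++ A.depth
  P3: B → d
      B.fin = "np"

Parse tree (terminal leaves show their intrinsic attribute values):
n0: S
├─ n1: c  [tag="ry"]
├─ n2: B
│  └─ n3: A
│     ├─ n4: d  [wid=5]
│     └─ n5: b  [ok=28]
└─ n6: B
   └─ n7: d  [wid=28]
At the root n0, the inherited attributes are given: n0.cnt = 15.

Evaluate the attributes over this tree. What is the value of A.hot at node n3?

"nryzx"

1. n0.cnt = 15  [given at root]
2. n1.tag = "ry"  [terminal]
3. n2.tag = "ryz"  [c.tag ++ "z"]
4. n2.depth = 24  [len(c.tag) + 22]
5. n2.mk = true  [true]
6. n3.ok = false  [not B.mk]
7. n3.depth = "ryzx"  [B.tag ++ "x"]
8. n4.wid = 5  [terminal]
9. n5.ok = 28  [terminal]
10. n3.lim = 16  [(if A.ok then b.ok else d.wid) + 11]
11. n3.hot = "nryzx"  ["n" ++ A.depth]
12. n2.fin = "ryzw"  [B.tag ++ "w"]
13. n6.tag = "xryzw"  ["x" ++ B₀.fin]
14. n6.depth = -2  [S.cnt - 17]
15. n6.mk = true  [S.cnt > 14]
16. n7.wid = 28  [terminal]
17. n6.fin = "np"  ["np"]
18. n0.acc = 6  [6]
19. n0.val = "qn"  ["qn"]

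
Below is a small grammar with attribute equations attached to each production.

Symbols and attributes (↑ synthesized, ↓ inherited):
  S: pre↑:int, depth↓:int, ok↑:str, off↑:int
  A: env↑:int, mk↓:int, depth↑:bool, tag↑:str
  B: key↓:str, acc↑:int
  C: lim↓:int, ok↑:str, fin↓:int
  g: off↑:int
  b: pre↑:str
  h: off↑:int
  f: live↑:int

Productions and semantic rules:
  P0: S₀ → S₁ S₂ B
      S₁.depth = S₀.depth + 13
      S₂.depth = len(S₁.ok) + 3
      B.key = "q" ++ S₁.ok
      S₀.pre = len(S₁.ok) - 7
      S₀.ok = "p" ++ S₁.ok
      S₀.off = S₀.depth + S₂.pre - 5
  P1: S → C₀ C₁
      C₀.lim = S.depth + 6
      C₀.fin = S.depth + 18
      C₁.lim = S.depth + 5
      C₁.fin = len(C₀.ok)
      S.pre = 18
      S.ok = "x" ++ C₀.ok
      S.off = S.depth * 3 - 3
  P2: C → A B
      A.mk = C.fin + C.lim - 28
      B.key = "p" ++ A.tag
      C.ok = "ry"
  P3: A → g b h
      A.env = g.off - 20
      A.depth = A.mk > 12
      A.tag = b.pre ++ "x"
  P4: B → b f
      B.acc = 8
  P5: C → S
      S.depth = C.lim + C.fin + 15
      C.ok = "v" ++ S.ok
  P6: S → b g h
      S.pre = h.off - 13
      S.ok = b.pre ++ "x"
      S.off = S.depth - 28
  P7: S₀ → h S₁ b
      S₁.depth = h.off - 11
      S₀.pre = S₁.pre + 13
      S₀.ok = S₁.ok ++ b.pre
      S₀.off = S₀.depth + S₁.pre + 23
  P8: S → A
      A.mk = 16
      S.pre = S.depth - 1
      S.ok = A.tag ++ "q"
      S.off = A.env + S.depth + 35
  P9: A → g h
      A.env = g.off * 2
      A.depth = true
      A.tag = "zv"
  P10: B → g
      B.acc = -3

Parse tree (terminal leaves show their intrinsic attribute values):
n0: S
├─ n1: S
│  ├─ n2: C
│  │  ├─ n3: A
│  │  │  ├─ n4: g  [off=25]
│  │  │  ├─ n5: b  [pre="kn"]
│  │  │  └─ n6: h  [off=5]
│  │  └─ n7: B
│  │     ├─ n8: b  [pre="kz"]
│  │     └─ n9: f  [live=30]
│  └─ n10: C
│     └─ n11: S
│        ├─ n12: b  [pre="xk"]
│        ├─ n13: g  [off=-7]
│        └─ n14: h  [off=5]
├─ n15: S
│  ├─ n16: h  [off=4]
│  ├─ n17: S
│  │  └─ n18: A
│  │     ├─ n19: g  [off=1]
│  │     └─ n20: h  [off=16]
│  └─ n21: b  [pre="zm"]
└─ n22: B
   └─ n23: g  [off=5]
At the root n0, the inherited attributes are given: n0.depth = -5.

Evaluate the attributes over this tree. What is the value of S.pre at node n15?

1. n0.depth = -5  [given at root]
2. n1.depth = 8  [S₀.depth + 13]
3. n2.lim = 14  [S.depth + 6]
4. n2.fin = 26  [S.depth + 18]
5. n3.mk = 12  [C.fin + C.lim - 28]
6. n4.off = 25  [terminal]
7. n5.pre = "kn"  [terminal]
8. n6.off = 5  [terminal]
9. n3.env = 5  [g.off - 20]
10. n3.depth = false  [A.mk > 12]
11. n3.tag = "knx"  [b.pre ++ "x"]
12. n7.key = "pknx"  ["p" ++ A.tag]
13. n8.pre = "kz"  [terminal]
14. n9.live = 30  [terminal]
15. n7.acc = 8  [8]
16. n2.ok = "ry"  ["ry"]
17. n10.lim = 13  [S.depth + 5]
18. n10.fin = 2  [len(C₀.ok)]
19. n11.depth = 30  [C.lim + C.fin + 15]
20. n12.pre = "xk"  [terminal]
21. n13.off = -7  [terminal]
22. n14.off = 5  [terminal]
23. n11.pre = -8  [h.off - 13]
24. n11.ok = "xkx"  [b.pre ++ "x"]
25. n11.off = 2  [S.depth - 28]
26. n10.ok = "vxkx"  ["v" ++ S.ok]
27. n1.pre = 18  [18]
28. n1.ok = "xry"  ["x" ++ C₀.ok]
29. n1.off = 21  [S.depth * 3 - 3]
30. n15.depth = 6  [len(S₁.ok) + 3]
31. n16.off = 4  [terminal]
32. n17.depth = -7  [h.off - 11]
33. n18.mk = 16  [16]
34. n19.off = 1  [terminal]
35. n20.off = 16  [terminal]
36. n18.env = 2  [g.off * 2]
37. n18.depth = true  [true]
38. n18.tag = "zv"  ["zv"]
39. n17.pre = -8  [S.depth - 1]
40. n17.ok = "zvq"  [A.tag ++ "q"]
41. n17.off = 30  [A.env + S.depth + 35]
42. n21.pre = "zm"  [terminal]
43. n15.pre = 5  [S₁.pre + 13]
44. n15.ok = "zvqzm"  [S₁.ok ++ b.pre]
45. n15.off = 21  [S₀.depth + S₁.pre + 23]
46. n22.key = "qxry"  ["q" ++ S₁.ok]
47. n23.off = 5  [terminal]
48. n22.acc = -3  [-3]
49. n0.pre = -4  [len(S₁.ok) - 7]
50. n0.ok = "pxry"  ["p" ++ S₁.ok]
51. n0.off = -5  [S₀.depth + S₂.pre - 5]

5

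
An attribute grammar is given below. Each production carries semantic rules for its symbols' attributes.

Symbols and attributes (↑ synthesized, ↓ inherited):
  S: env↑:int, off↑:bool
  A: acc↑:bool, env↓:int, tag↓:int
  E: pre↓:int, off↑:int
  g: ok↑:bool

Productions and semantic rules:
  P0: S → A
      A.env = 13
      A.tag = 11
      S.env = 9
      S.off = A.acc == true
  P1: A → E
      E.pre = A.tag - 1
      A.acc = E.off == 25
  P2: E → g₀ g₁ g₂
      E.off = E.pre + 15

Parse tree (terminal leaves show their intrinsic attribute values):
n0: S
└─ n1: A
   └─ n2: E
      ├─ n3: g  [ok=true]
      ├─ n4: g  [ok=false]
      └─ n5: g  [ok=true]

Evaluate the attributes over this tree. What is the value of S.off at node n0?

true

1. n1.env = 13  [13]
2. n1.tag = 11  [11]
3. n2.pre = 10  [A.tag - 1]
4. n3.ok = true  [terminal]
5. n4.ok = false  [terminal]
6. n5.ok = true  [terminal]
7. n2.off = 25  [E.pre + 15]
8. n1.acc = true  [E.off == 25]
9. n0.env = 9  [9]
10. n0.off = true  [A.acc == true]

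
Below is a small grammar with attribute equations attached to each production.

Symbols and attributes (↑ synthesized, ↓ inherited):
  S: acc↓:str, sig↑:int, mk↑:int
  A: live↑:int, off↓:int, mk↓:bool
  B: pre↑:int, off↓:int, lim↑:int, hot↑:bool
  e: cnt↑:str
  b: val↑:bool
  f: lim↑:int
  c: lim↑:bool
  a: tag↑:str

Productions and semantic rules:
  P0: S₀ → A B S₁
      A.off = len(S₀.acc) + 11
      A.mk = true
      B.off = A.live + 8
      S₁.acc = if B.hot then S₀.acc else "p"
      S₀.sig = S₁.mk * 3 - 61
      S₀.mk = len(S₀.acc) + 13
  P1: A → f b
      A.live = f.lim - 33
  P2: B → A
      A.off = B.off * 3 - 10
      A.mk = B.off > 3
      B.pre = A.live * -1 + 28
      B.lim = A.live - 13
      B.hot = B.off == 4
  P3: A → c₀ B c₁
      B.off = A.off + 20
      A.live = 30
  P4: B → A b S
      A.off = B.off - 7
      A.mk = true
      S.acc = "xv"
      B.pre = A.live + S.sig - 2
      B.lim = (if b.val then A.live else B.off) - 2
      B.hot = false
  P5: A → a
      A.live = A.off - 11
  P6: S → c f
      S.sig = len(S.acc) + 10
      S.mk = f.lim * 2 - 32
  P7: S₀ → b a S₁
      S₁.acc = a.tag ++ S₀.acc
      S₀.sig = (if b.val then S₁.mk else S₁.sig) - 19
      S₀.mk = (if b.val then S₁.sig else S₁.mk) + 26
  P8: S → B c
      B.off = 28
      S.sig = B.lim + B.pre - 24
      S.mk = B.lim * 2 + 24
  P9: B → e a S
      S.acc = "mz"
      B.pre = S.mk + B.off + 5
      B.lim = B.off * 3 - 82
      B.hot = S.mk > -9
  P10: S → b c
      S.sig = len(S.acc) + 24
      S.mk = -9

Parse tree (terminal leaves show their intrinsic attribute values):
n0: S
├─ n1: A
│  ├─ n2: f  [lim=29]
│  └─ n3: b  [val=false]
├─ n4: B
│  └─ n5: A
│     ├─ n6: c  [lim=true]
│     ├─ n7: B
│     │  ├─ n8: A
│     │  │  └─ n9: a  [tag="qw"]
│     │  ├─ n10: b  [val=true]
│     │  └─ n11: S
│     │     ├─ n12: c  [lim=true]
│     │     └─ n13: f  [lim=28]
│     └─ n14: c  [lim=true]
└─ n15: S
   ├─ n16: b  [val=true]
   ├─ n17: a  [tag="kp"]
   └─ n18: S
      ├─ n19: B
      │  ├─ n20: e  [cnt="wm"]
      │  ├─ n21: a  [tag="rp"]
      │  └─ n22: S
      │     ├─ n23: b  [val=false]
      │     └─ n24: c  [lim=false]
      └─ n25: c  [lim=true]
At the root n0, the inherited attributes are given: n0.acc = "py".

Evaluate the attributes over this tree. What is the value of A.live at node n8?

4

1. n0.acc = "py"  [given at root]
2. n1.off = 13  [len(S₀.acc) + 11]
3. n1.mk = true  [true]
4. n2.lim = 29  [terminal]
5. n3.val = false  [terminal]
6. n1.live = -4  [f.lim - 33]
7. n4.off = 4  [A.live + 8]
8. n5.off = 2  [B.off * 3 - 10]
9. n5.mk = true  [B.off > 3]
10. n6.lim = true  [terminal]
11. n7.off = 22  [A.off + 20]
12. n8.off = 15  [B.off - 7]
13. n8.mk = true  [true]
14. n9.tag = "qw"  [terminal]
15. n8.live = 4  [A.off - 11]
16. n10.val = true  [terminal]
17. n11.acc = "xv"  ["xv"]
18. n12.lim = true  [terminal]
19. n13.lim = 28  [terminal]
20. n11.sig = 12  [len(S.acc) + 10]
21. n11.mk = 24  [f.lim * 2 - 32]
22. n7.pre = 14  [A.live + S.sig - 2]
23. n7.lim = 2  [(if b.val then A.live else B.off) - 2]
24. n7.hot = false  [false]
25. n14.lim = true  [terminal]
26. n5.live = 30  [30]
27. n4.pre = -2  [A.live * -1 + 28]
28. n4.lim = 17  [A.live - 13]
29. n4.hot = true  [B.off == 4]
30. n15.acc = "py"  [if B.hot then S₀.acc else "p"]
31. n16.val = true  [terminal]
32. n17.tag = "kp"  [terminal]
33. n18.acc = "kppy"  [a.tag ++ S₀.acc]
34. n19.off = 28  [28]
35. n20.cnt = "wm"  [terminal]
36. n21.tag = "rp"  [terminal]
37. n22.acc = "mz"  ["mz"]
38. n23.val = false  [terminal]
39. n24.lim = false  [terminal]
40. n22.sig = 26  [len(S.acc) + 24]
41. n22.mk = -9  [-9]
42. n19.pre = 24  [S.mk + B.off + 5]
43. n19.lim = 2  [B.off * 3 - 82]
44. n19.hot = false  [S.mk > -9]
45. n25.lim = true  [terminal]
46. n18.sig = 2  [B.lim + B.pre - 24]
47. n18.mk = 28  [B.lim * 2 + 24]
48. n15.sig = 9  [(if b.val then S₁.mk else S₁.sig) - 19]
49. n15.mk = 28  [(if b.val then S₁.sig else S₁.mk) + 26]
50. n0.sig = 23  [S₁.mk * 3 - 61]
51. n0.mk = 15  [len(S₀.acc) + 13]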